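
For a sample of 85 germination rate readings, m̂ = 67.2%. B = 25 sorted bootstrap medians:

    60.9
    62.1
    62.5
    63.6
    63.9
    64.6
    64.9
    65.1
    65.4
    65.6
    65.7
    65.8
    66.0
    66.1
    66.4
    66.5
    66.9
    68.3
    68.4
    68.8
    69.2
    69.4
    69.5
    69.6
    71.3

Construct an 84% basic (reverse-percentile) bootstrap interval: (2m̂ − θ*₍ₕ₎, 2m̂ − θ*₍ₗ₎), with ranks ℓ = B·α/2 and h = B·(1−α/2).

Percentile endpoints at ranks 2 and 23: θ*₍2₎ = 62.1, θ*₍23₎ = 69.5.
Basic interval reflects these around m̂:
  lower = 2 × 67.2 − 69.5 = 64.9
  upper = 2 × 67.2 − 62.1 = 72.3

(64.9, 72.3)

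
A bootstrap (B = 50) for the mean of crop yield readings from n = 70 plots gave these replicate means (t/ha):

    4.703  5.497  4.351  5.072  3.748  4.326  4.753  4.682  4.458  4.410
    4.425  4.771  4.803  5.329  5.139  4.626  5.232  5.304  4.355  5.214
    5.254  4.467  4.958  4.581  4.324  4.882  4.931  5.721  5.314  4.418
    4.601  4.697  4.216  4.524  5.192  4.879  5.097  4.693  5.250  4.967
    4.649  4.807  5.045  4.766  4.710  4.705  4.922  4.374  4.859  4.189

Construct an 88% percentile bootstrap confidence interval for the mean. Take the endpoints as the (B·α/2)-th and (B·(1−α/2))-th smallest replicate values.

(4.216, 5.314)

Sorted replicates: 3.748, 4.189, 4.216, 4.324, 4.326, 4.351, 4.355, 4.374, 4.410, 4.418, 4.425, 4.458, 4.467, 4.524, 4.581, 4.601, 4.626, 4.649, 4.682, 4.693, 4.697, 4.703, 4.705, 4.710, 4.753, 4.766, 4.771, 4.803, 4.807, 4.859, 4.879, 4.882, 4.922, 4.931, 4.958, 4.967, 5.045, 5.072, 5.097, 5.139, 5.192, 5.214, 5.232, 5.250, 5.254, 5.304, 5.314, 5.329, 5.497, 5.721
α = 0.12; lower rank = 50 × 0.060 = 3; upper rank = 50 × 0.940 = 47.
The 3rd smallest replicate is 4.216; the 47th is 5.314.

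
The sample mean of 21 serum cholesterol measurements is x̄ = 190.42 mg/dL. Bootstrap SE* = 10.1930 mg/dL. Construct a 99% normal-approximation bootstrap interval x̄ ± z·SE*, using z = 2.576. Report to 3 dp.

(164.163, 216.677)

Margin = 2.576 × 10.1930 = 26.2572
Interval: 190.42 ± 26.2572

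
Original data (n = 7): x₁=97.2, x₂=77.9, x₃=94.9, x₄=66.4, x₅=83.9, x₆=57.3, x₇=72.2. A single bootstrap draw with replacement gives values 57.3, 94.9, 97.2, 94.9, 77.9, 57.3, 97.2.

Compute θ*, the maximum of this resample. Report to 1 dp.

θ* = 97.2

Maximum = 97.2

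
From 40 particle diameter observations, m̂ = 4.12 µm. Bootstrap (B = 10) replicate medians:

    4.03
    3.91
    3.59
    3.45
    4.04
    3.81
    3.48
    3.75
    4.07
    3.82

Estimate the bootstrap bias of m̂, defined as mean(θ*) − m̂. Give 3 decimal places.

bias = −0.325

mean(θ*) = (4.03 + 3.91 + 3.59 + 3.45 + 4.04 + 3.81 + 3.48 + 3.75 + 4.07 + 3.82) / 10 = 3.7950
bias = 3.7950 − 4.12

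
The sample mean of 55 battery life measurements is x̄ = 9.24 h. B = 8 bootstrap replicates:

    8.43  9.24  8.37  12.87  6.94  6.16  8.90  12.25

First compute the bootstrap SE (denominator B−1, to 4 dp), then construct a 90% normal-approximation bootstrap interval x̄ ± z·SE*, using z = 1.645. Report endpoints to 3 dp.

Mean of replicates = 9.1450; sum of squared deviations = 38.4698; SE* = √(38.4698/7) = 2.3443
Margin = 1.645 × 2.3443 = 3.8564
Interval: 9.24 ± 3.8564

(5.384, 13.096)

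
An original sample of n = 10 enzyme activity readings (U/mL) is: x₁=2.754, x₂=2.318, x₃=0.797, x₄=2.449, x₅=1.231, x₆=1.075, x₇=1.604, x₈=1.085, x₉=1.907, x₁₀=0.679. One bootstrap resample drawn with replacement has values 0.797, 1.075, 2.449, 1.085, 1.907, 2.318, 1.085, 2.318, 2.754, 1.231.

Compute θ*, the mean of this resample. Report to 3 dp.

θ* = 1.702

Mean = (0.797 + 1.075 + 2.449 + 1.085 + 1.907 + 2.318 + 1.085 + 2.318 + 2.754 + 1.231) / 10 = 17.0190 / 10 = 1.702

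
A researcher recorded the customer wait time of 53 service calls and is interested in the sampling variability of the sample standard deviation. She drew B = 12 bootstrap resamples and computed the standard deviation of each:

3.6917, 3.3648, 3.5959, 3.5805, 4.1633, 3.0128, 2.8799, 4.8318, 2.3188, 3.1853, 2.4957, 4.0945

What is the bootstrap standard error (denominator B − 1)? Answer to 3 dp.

SE* = 0.721

Bootstrap SE is the standard deviation of the 12 replicate standard deviations.
Mean of replicates: (3.6917 + 3.3648 + 3.5959 + 3.5805 + 4.1633 + 3.0128 + 2.8799 + 4.8318 + 2.3188 + 3.1853 + 2.4957 + 4.0945) / 12 = 41.21500 / 12 = 3.43458
Sum of squared deviations: (+0.25712)² + (−0.06978)² + (+0.16132)² + (+0.14592)² + (+0.72872)² + (−0.42178)² + (−0.55468)² + (+1.39722)² + (−1.11578)² + (−0.24928)² + (−0.93888)² + (+0.65992)² = 5.71122
Variance = 5.71122 / 11 = 0.51920
SE* = √0.51920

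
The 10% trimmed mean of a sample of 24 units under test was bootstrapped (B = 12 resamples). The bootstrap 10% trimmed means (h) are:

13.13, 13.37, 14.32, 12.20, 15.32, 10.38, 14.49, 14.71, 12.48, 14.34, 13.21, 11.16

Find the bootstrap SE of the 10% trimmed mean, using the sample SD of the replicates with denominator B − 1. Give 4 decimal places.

SE* = 1.4960

Bootstrap SE is the standard deviation of the 12 replicate 10% trimmed means.
Mean of replicates: (13.13 + 13.37 + 14.32 + 12.20 + 15.32 + 10.38 + 14.49 + 14.71 + 12.48 + 14.34 + 13.21 + 11.16) / 12 = 159.11000 / 12 = 13.25917
Sum of squared deviations: (−0.12917)² + (+0.11083)² + (+1.06083)² + (−1.05917)² + (+2.06083)² + (−2.87917)² + (+1.23083)² + (+1.45083)² + (−0.77917)² + (+1.08083)² + (−0.04917)² + (−2.09917)² = 24.61689
Variance = 24.61689 / 11 = 2.23790
SE* = √2.23790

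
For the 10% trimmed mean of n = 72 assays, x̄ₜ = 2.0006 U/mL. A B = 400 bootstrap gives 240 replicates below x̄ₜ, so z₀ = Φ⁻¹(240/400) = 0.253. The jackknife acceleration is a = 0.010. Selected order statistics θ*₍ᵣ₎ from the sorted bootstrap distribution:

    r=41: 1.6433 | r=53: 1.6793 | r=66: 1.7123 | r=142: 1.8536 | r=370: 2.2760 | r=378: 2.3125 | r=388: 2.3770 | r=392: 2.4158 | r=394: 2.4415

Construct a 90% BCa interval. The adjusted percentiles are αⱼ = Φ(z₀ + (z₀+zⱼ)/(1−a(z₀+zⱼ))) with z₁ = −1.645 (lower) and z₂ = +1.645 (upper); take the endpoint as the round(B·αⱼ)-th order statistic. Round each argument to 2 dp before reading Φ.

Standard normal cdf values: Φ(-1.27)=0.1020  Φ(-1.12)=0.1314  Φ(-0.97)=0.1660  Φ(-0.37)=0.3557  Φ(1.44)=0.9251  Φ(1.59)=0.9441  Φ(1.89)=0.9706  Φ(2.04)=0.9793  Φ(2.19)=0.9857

(1.6793, 2.4415)

Lower: z₀ + z₁ = 0.253 + (-1.645) = -1.392; 1 − a(z₀+z₁) = 1 − (0.010)(-1.392) = 1.0139; argument = 0.253 + (-1.392)/1.0139 = -1.1199 → -1.12.
α₁ = Φ(-1.12) = 0.1314; rank = round(400 × 0.1314) = 53; θ*₍53₎ = 1.6793.
Upper: z₀ + z₂ = 1.898; 1 − a(z₀+z₂) = 0.9810; argument = 2.1877 → 2.19; α₂ = 0.9857; rank = 394; θ*₍394₎ = 2.4415.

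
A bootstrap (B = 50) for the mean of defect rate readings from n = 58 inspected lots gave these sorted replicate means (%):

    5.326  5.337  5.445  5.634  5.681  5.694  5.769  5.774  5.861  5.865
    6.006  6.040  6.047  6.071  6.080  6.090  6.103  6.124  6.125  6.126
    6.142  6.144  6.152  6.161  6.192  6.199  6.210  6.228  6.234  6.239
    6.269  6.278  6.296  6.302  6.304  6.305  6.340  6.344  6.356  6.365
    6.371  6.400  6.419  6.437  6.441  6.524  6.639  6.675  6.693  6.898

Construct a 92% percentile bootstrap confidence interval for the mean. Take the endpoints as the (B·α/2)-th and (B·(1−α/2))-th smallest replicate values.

(5.337, 6.675)

α = 0.08; lower rank = 50 × 0.040 = 2; upper rank = 50 × 0.960 = 48.
The 2nd smallest replicate is 5.337; the 48th is 6.675.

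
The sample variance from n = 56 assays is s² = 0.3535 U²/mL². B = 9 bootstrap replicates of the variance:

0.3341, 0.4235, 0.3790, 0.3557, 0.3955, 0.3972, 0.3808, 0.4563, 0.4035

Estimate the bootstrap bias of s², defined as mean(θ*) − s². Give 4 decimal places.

mean(θ*) = (0.3341 + 0.4235 + 0.3790 + 0.3557 + 0.3955 + 0.3972 + 0.3808 + 0.4563 + 0.4035) / 9 = 0.39173
bias = 0.39173 − 0.3535

bias = +0.0382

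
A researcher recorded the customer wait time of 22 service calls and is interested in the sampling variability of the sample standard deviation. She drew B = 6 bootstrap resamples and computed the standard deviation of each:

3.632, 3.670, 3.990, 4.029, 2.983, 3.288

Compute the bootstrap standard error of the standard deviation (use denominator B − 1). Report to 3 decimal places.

Bootstrap SE is the standard deviation of the 6 replicate standard deviations.
Mean of replicates: (3.632 + 3.670 + 3.990 + 4.029 + 2.983 + 3.288) / 6 = 21.5920 / 6 = 3.5987
Sum of squared deviations: (+0.0333)² + (+0.0713)² + (+0.3913)² + (+0.4303)² + (−0.6157)² + (−0.3107)² = 0.8201
Variance = 0.8201 / 5 = 0.1640
SE* = √0.1640

SE* = 0.405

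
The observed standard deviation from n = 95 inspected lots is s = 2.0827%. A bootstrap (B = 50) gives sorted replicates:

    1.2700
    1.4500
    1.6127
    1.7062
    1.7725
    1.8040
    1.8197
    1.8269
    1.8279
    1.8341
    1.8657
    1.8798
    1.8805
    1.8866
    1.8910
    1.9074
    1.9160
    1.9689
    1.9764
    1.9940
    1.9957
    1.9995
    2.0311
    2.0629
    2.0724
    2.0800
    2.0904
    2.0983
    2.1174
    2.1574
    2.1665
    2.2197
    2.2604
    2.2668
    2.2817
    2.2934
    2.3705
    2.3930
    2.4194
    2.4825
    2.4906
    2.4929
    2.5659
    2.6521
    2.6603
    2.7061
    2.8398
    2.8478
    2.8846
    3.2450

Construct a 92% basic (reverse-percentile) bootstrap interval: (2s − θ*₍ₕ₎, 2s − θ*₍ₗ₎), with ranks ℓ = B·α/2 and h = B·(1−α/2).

Percentile endpoints at ranks 2 and 48: θ*₍2₎ = 1.4500, θ*₍48₎ = 2.8478.
Basic interval reflects these around s:
  lower = 2 × 2.0827 − 2.8478 = 1.3176
  upper = 2 × 2.0827 − 1.4500 = 2.7154

(1.3176, 2.7154)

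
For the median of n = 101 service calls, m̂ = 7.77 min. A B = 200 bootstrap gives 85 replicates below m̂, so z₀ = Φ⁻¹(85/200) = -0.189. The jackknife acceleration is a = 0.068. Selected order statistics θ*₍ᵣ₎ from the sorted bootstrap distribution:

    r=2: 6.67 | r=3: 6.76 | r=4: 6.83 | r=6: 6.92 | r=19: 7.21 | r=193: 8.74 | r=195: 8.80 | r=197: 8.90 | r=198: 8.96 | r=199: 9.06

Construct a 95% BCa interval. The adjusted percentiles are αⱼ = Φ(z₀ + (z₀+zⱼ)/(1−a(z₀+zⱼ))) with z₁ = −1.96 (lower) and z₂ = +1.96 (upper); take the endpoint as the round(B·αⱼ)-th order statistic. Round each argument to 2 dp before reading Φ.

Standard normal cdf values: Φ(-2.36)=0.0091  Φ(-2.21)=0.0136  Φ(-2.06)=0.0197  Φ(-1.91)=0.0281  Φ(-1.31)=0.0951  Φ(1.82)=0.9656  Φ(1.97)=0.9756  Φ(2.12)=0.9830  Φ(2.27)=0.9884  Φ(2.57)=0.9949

Lower: z₀ + z₁ = -0.189 + (-1.960) = -2.149; 1 − a(z₀+z₁) = 1 − (0.068)(-2.149) = 1.1461; argument = -0.189 + (-2.149)/1.1461 = -2.0640 → -2.06.
α₁ = Φ(-2.06) = 0.0197; rank = round(200 × 0.0197) = 4; θ*₍4₎ = 6.83.
Upper: z₀ + z₂ = 1.771; 1 − a(z₀+z₂) = 0.8796; argument = 1.8245 → 1.82; α₂ = 0.9656; rank = 193; θ*₍193₎ = 8.74.

(6.83, 8.74)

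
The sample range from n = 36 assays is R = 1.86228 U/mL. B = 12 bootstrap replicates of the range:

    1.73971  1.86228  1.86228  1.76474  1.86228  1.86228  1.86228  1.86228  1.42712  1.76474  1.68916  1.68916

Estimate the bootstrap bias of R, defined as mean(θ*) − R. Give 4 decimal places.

bias = −0.0916

mean(θ*) = (1.73971 + 1.86228 + 1.86228 + 1.76474 + 1.86228 + 1.86228 + 1.86228 + 1.86228 + 1.42712 + 1.76474 + 1.68916 + 1.68916) / 12 = 1.77069
bias = 1.77069 − 1.86228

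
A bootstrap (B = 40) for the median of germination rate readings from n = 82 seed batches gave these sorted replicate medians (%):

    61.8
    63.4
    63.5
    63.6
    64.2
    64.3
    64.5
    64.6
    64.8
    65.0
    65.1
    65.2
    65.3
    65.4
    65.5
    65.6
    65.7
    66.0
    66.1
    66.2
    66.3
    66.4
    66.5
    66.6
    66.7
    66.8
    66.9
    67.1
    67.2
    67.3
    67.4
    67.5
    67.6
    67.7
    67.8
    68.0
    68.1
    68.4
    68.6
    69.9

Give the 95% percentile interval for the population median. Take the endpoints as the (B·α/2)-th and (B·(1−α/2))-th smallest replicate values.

α = 0.05; lower rank = 40 × 0.025 = 1; upper rank = 40 × 0.975 = 39.
The 1st smallest replicate is 61.8; the 39th is 68.6.

(61.8, 68.6)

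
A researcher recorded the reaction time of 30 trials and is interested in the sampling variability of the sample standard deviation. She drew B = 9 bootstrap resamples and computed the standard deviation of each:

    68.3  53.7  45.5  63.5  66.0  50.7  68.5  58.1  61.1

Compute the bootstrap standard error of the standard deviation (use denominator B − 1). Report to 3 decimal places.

SE* = 8.126

Bootstrap SE is the standard deviation of the 9 replicate standard deviations.
Mean of replicates: (68.3 + 53.7 + 45.5 + 63.5 + 66.0 + 50.7 + 68.5 + 58.1 + 61.1) / 9 = 535.4000 / 9 = 59.4889
Sum of squared deviations: (+8.8111)² + (−5.7889)² + (−13.9889)² + (+4.0111)² + (+6.5111)² + (−8.7889)² + (+9.0111)² + (−1.3889)² + (+1.6111)² = 528.2889
Variance = 528.2889 / 8 = 66.0361
SE* = √66.0361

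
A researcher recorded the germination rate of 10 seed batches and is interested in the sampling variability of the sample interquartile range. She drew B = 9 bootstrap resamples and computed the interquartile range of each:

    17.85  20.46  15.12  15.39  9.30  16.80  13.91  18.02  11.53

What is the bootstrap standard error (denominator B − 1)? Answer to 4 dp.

SE* = 3.4444

Bootstrap SE is the standard deviation of the 9 replicate interquartile ranges.
Mean of replicates: (17.85 + 20.46 + 15.12 + 15.39 + 9.30 + 16.80 + 13.91 + 18.02 + 11.53) / 9 = 138.38000 / 9 = 15.37556
Sum of squared deviations: (+2.47444)² + (+5.08444)² + (−0.25556)² + (+0.01444)² + (−6.07556)² + (+1.42444)² + (−1.46556)² + (+2.64444)² + (−3.84556)² = 94.91062
Variance = 94.91062 / 8 = 11.86383
SE* = √11.86383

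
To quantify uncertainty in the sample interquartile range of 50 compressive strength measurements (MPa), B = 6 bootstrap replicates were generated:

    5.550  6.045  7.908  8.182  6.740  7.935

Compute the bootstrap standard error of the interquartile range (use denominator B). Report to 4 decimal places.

SE* = 1.0129

Bootstrap SE is the standard deviation of the 6 replicate interquartile ranges.
Mean of replicates: (5.550 + 6.045 + 7.908 + 8.182 + 6.740 + 7.935) / 6 = 42.36000 / 6 = 7.06000
Sum of squared deviations: (−1.51000)² + (−1.01500)² + (+0.84800)² + (+1.12200)² + (−0.32000)² + (+0.87500)² = 6.15634
Variance = 6.15634 / 6 = 1.02606
SE* = √1.02606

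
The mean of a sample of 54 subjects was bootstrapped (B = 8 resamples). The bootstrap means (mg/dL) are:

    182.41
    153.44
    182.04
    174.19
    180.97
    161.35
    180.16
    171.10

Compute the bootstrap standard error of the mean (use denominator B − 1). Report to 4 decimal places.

Bootstrap SE is the standard deviation of the 8 replicate means.
Mean of replicates: (182.41 + 153.44 + 182.04 + 174.19 + 180.97 + 161.35 + 180.16 + 171.10) / 8 = 1385.66000 / 8 = 173.20750
Sum of squared deviations: (+9.20250)² + (−19.76750)² + (+8.83250)² + (+0.98250)² + (+7.76250)² + (−11.85750)² + (+6.95250)² + (−2.10750)² = 808.05395
Variance = 808.05395 / 7 = 115.43628
SE* = √115.43628

SE* = 10.7441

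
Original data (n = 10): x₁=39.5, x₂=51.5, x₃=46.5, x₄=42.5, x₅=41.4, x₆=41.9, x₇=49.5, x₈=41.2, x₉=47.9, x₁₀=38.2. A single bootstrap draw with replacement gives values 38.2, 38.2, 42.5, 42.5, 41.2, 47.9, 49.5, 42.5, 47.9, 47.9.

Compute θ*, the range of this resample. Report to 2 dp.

Range = 49.5 − 38.2 = 11.30

θ* = 11.30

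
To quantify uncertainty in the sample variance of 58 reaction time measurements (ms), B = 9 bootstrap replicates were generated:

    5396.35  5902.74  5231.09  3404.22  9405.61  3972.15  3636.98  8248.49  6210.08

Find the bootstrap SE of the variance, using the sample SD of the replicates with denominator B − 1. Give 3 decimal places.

Bootstrap SE is the standard deviation of the 9 replicate variances.
Mean of replicates: (5396.35 + 5902.74 + 5231.09 + 3404.22 + 9405.61 + 3972.15 + 3636.98 + 8248.49 + 6210.08) / 9 = 51407.7100 / 9 = 5711.9678
Sum of squared deviations: (−315.6178)² + (+190.7722)² + (−480.8778)² + (−2307.7478)² + (+3693.6422)² + (−1739.8178)² + (−2074.9878)² + (+2536.5222)² + (+498.1122)² = 33350545.6788
Variance = 33350545.6788 / 8 = 4168818.2098
SE* = √4168818.2098

SE* = 2041.768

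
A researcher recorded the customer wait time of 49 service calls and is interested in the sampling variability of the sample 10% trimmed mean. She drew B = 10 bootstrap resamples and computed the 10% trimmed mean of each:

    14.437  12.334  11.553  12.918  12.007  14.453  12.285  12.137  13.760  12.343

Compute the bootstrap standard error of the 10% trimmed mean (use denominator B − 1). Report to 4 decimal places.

SE* = 1.0359

Bootstrap SE is the standard deviation of the 10 replicate 10% trimmed means.
Mean of replicates: (14.437 + 12.334 + 11.553 + 12.918 + 12.007 + 14.453 + 12.285 + 12.137 + 13.760 + 12.343) / 10 = 128.22700 / 10 = 12.82270
Sum of squared deviations: (+1.61430)² + (−0.48870)² + (−1.26970)² + (+0.09530)² + (−0.81570)² + (+1.63030)² + (−0.53770)² + (−0.68570)² + (+0.93730)² + (−0.47970)² = 9.65721
Variance = 9.65721 / 9 = 1.07302
SE* = √1.07302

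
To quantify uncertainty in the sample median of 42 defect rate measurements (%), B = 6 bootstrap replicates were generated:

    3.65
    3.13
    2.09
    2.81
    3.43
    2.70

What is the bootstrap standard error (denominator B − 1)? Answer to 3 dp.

Bootstrap SE is the standard deviation of the 6 replicate medians.
Mean of replicates: (3.65 + 3.13 + 2.09 + 2.81 + 3.43 + 2.70) / 6 = 17.8100 / 6 = 2.9683
Sum of squared deviations: (+0.6817)² + (+0.1617)² + (−0.8783)² + (−0.1583)² + (+0.4617)² + (−0.2683)² = 1.5725
Variance = 1.5725 / 5 = 0.3145
SE* = √0.3145

SE* = 0.561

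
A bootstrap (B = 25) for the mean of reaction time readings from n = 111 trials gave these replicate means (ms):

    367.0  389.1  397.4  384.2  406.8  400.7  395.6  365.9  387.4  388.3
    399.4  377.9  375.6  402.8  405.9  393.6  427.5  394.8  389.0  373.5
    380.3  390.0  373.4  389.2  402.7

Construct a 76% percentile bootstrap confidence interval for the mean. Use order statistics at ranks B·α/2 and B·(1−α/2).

(373.4, 402.8)

Sorted replicates: 365.9, 367.0, 373.4, 373.5, 375.6, 377.9, 380.3, 384.2, 387.4, 388.3, 389.0, 389.1, 389.2, 390.0, 393.6, 394.8, 395.6, 397.4, 399.4, 400.7, 402.7, 402.8, 405.9, 406.8, 427.5
α = 0.24; lower rank = 25 × 0.120 = 3; upper rank = 25 × 0.880 = 22.
The 3rd smallest replicate is 373.4; the 22nd is 402.8.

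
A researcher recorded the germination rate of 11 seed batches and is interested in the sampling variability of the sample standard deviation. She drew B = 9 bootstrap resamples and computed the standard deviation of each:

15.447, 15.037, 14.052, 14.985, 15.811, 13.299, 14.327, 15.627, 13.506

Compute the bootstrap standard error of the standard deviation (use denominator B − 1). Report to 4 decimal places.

Bootstrap SE is the standard deviation of the 9 replicate standard deviations.
Mean of replicates: (15.447 + 15.037 + 14.052 + 14.985 + 15.811 + 13.299 + 14.327 + 15.627 + 13.506) / 9 = 132.09100 / 9 = 14.67678
Sum of squared deviations: (+0.77022)² + (+0.36022)² + (−0.62478)² + (+0.30822)² + (+1.13422)² + (−1.37778)² + (−0.34978)² + (+0.95022)² + (−1.17078)² = 6.78907
Variance = 6.78907 / 8 = 0.84863
SE* = √0.84863

SE* = 0.9212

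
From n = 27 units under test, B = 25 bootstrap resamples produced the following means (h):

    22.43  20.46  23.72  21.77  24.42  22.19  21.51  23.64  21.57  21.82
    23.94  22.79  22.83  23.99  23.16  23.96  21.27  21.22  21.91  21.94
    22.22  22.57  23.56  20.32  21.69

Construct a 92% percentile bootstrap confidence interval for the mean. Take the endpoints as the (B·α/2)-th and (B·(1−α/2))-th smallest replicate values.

Sorted replicates: 20.32, 20.46, 21.22, 21.27, 21.51, 21.57, 21.69, 21.77, 21.82, 21.91, 21.94, 22.19, 22.22, 22.43, 22.57, 22.79, 22.83, 23.16, 23.56, 23.64, 23.72, 23.94, 23.96, 23.99, 24.42
α = 0.08; lower rank = 25 × 0.040 = 1; upper rank = 25 × 0.960 = 24.
The 1st smallest replicate is 20.32; the 24th is 23.99.

(20.32, 23.99)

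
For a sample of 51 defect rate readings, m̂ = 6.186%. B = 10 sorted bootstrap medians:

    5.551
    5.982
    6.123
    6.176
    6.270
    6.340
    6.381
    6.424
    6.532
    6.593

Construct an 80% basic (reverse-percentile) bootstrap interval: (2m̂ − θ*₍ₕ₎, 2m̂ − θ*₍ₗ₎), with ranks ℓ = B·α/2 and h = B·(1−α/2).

(5.840, 6.821)

Percentile endpoints at ranks 1 and 9: θ*₍1₎ = 5.551, θ*₍9₎ = 6.532.
Basic interval reflects these around m̂:
  lower = 2 × 6.186 − 6.532 = 5.840
  upper = 2 × 6.186 − 5.551 = 6.821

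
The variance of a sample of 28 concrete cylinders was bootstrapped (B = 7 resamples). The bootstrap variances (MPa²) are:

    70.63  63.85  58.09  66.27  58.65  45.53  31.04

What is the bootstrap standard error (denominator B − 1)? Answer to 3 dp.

SE* = 13.690

Bootstrap SE is the standard deviation of the 7 replicate variances.
Mean of replicates: (70.63 + 63.85 + 58.09 + 66.27 + 58.65 + 45.53 + 31.04) / 7 = 394.0600 / 7 = 56.2943
Sum of squared deviations: (+14.3357)² + (+7.5557)² + (+1.7957)² + (+9.9757)² + (+2.3557)² + (−10.7643)² + (−25.2543)² = 1124.5392
Variance = 1124.5392 / 6 = 187.4232
SE* = √187.4232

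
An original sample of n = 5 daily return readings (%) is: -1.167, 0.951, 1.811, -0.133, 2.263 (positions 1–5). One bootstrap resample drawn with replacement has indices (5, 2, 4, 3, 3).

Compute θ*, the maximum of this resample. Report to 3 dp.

θ* = 2.263

Resample values: 2.263, 0.951, -0.133, 1.811, 1.811.
Maximum = 2.263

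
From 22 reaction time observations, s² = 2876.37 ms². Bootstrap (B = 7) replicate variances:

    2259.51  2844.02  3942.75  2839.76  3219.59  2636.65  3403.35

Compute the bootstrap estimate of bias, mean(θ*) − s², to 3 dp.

mean(θ*) = (2259.51 + 2844.02 + 3942.75 + 2839.76 + 3219.59 + 2636.65 + 3403.35) / 7 = 3020.8043
bias = 3020.8043 − 2876.37

bias = +144.434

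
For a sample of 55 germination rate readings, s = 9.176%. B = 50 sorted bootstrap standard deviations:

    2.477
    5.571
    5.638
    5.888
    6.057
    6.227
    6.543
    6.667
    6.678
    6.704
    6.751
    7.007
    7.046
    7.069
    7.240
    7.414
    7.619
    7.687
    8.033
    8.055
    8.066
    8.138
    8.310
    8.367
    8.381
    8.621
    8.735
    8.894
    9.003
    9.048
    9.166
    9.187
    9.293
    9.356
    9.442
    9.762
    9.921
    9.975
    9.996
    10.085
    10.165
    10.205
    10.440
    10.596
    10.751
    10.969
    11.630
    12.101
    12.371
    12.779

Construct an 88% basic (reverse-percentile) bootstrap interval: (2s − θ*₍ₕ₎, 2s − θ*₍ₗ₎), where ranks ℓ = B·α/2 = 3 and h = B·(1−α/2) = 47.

Percentile endpoints at ranks 3 and 47: θ*₍3₎ = 5.638, θ*₍47₎ = 11.630.
Basic interval reflects these around s:
  lower = 2 × 9.176 − 11.630 = 6.722
  upper = 2 × 9.176 − 5.638 = 12.714

(6.722, 12.714)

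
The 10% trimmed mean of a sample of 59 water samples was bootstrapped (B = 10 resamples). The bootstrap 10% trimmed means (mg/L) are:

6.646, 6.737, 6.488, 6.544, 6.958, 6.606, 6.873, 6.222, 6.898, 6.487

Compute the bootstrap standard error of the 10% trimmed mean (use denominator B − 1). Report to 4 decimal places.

SE* = 0.2267

Bootstrap SE is the standard deviation of the 10 replicate 10% trimmed means.
Mean of replicates: (6.646 + 6.737 + 6.488 + 6.544 + 6.958 + 6.606 + 6.873 + 6.222 + 6.898 + 6.487) / 10 = 66.45900 / 10 = 6.64590
Sum of squared deviations: (+0.00010)² + (+0.09110)² + (−0.15790)² + (−0.10190)² + (+0.31210)² + (−0.03990)² + (+0.22710)² + (−0.42390)² + (+0.25210)² + (−0.15890)² = 0.46268
Variance = 0.46268 / 9 = 0.05141
SE* = √0.05141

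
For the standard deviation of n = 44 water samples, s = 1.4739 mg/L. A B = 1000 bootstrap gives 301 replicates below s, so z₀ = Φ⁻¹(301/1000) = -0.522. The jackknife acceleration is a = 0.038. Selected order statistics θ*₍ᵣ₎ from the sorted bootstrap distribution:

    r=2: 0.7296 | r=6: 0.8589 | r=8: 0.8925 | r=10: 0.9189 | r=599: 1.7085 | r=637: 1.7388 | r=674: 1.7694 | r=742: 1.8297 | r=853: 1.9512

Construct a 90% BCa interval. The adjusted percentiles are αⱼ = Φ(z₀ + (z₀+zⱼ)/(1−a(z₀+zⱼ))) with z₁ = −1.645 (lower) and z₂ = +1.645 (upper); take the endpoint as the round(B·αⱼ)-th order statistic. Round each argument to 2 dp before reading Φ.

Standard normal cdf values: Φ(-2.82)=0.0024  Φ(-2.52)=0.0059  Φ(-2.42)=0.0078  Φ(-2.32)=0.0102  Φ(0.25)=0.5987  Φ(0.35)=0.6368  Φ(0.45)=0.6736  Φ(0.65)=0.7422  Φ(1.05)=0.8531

Lower: z₀ + z₁ = -0.522 + (-1.645) = -2.167; 1 − a(z₀+z₁) = 1 − (0.038)(-2.167) = 1.0823; argument = -0.522 + (-2.167)/1.0823 = -2.5241 → -2.52.
α₁ = Φ(-2.52) = 0.0059; rank = round(1000 × 0.0059) = 6; θ*₍6₎ = 0.8589.
Upper: z₀ + z₂ = 1.123; 1 − a(z₀+z₂) = 0.9573; argument = 0.6511 → 0.65; α₂ = 0.7422; rank = 742; θ*₍742₎ = 1.8297.

(0.8589, 1.8297)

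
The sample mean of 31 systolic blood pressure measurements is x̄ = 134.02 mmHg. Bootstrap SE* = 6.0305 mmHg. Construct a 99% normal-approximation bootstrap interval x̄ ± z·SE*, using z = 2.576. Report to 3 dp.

Margin = 2.576 × 6.0305 = 15.5346
Interval: 134.02 ± 15.5346

(118.485, 149.555)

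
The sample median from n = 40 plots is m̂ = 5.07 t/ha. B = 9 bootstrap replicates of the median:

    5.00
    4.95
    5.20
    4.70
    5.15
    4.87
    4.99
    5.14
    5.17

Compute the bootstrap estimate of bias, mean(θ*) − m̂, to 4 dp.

mean(θ*) = (5.00 + 4.95 + 5.20 + 4.70 + 5.15 + 4.87 + 4.99 + 5.14 + 5.17) / 9 = 5.01889
bias = 5.01889 − 5.07

bias = −0.0511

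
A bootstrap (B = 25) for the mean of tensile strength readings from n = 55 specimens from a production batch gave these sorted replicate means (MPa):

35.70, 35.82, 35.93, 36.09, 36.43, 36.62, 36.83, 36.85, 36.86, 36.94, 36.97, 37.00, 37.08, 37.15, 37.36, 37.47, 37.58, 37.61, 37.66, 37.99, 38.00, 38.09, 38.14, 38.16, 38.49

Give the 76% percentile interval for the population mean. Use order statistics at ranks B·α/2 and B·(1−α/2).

α = 0.24; lower rank = 25 × 0.120 = 3; upper rank = 25 × 0.880 = 22.
The 3rd smallest replicate is 35.93; the 22nd is 38.09.

(35.93, 38.09)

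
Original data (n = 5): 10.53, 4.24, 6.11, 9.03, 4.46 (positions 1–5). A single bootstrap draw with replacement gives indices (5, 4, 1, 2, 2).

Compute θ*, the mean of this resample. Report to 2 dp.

θ* = 6.50

Resample values: 4.46, 9.03, 10.53, 4.24, 4.24.
Mean = (4.46 + 9.03 + 10.53 + 4.24 + 4.24) / 5 = 32.500 / 5 = 6.50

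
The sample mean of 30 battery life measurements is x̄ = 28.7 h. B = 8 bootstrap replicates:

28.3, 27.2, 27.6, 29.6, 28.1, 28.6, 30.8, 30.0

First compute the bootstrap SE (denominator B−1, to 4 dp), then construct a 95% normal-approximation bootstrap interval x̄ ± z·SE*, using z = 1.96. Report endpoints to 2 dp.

(26.26, 31.14)

Mean of replicates = 28.7750; sum of squared deviations = 10.8550; SE* = √(10.8550/7) = 1.2453
Margin = 1.96 × 1.2453 = 2.441
Interval: 28.7 ± 2.441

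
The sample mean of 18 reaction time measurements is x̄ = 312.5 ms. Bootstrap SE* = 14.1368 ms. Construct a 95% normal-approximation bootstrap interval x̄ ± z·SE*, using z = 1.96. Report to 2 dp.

Margin = 1.96 × 14.1368 = 27.708
Interval: 312.5 ± 27.708

(284.79, 340.21)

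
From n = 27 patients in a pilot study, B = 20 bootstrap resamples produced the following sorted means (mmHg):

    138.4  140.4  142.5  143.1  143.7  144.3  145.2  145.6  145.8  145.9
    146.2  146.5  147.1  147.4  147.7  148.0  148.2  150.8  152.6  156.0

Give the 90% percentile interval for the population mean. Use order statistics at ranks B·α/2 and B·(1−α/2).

(138.4, 152.6)

α = 0.10; lower rank = 20 × 0.050 = 1; upper rank = 20 × 0.950 = 19.
The 1st smallest replicate is 138.4; the 19th is 152.6.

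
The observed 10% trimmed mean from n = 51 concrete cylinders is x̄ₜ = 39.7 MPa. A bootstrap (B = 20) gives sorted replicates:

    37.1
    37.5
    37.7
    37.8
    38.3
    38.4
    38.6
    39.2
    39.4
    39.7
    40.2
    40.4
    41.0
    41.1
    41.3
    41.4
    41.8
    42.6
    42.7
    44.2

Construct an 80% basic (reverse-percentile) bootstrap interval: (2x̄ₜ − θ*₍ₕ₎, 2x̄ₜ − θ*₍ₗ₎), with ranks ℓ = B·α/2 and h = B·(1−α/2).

(36.8, 41.9)

Percentile endpoints at ranks 2 and 18: θ*₍2₎ = 37.5, θ*₍18₎ = 42.6.
Basic interval reflects these around x̄ₜ:
  lower = 2 × 39.7 − 42.6 = 36.8
  upper = 2 × 39.7 − 37.5 = 41.9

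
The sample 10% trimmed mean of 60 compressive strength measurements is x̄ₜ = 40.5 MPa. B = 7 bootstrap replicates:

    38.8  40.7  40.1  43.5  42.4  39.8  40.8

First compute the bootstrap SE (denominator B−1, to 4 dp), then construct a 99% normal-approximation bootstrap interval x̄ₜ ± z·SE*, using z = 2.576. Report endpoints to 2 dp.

(36.38, 44.62)

Mean of replicates = 40.8714; sum of squared deviations = 15.3143; SE* = √(15.3143/6) = 1.5976
Margin = 2.576 × 1.5976 = 4.115
Interval: 40.5 ± 4.115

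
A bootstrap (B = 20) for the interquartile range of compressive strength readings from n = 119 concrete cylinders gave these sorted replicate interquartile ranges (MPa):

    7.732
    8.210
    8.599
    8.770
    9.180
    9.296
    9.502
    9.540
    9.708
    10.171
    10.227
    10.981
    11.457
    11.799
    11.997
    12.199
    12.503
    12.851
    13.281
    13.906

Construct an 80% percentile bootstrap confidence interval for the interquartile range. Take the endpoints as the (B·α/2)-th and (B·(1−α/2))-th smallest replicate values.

α = 0.20; lower rank = 20 × 0.100 = 2; upper rank = 20 × 0.900 = 18.
The 2nd smallest replicate is 8.210; the 18th is 12.851.

(8.210, 12.851)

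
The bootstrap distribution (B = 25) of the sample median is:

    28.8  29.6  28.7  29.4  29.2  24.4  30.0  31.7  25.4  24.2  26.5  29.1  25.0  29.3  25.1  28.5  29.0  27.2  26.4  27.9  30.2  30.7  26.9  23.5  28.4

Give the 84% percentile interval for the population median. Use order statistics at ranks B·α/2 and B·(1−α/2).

(24.2, 30.2)

Sorted replicates: 23.5, 24.2, 24.4, 25.0, 25.1, 25.4, 26.4, 26.5, 26.9, 27.2, 27.9, 28.4, 28.5, 28.7, 28.8, 29.0, 29.1, 29.2, 29.3, 29.4, 29.6, 30.0, 30.2, 30.7, 31.7
α = 0.16; lower rank = 25 × 0.080 = 2; upper rank = 25 × 0.920 = 23.
The 2nd smallest replicate is 24.2; the 23rd is 30.2.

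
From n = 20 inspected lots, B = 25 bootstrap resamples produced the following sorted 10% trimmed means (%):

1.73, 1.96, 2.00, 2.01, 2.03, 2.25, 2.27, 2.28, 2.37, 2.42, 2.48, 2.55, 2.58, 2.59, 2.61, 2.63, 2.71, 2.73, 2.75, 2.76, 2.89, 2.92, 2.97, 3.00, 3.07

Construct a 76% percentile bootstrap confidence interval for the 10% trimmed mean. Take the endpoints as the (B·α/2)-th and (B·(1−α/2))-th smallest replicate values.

α = 0.24; lower rank = 25 × 0.120 = 3; upper rank = 25 × 0.880 = 22.
The 3rd smallest replicate is 2.00; the 22nd is 2.92.

(2.00, 2.92)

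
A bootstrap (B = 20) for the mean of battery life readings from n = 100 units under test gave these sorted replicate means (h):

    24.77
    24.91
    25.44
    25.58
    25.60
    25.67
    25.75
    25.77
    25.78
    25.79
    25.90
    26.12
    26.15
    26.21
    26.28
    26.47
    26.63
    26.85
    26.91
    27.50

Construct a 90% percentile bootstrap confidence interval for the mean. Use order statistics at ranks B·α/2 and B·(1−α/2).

α = 0.10; lower rank = 20 × 0.050 = 1; upper rank = 20 × 0.950 = 19.
The 1st smallest replicate is 24.77; the 19th is 26.91.

(24.77, 26.91)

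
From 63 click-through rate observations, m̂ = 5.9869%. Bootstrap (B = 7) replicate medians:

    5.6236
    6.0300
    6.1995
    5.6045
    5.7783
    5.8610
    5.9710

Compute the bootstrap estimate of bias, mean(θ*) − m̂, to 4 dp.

bias = −0.1201

mean(θ*) = (5.6236 + 6.0300 + 6.1995 + 5.6045 + 5.7783 + 5.8610 + 5.9710) / 7 = 5.86684
bias = 5.86684 − 5.9869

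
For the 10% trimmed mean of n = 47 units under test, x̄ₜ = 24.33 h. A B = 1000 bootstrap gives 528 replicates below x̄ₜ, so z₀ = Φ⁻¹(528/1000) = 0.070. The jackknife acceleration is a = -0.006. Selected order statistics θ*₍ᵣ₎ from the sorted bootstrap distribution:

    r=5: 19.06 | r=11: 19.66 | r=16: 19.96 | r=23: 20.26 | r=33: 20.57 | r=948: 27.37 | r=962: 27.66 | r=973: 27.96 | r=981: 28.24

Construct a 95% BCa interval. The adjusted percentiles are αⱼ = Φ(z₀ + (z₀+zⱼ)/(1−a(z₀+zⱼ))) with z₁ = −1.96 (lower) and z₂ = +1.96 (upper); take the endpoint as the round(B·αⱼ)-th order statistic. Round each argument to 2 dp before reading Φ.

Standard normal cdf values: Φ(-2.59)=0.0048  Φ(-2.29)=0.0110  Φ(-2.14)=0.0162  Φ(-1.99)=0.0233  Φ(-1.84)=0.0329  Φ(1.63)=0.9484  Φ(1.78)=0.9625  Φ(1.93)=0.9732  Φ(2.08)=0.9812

Lower: z₀ + z₁ = 0.070 + (-1.960) = -1.890; 1 − a(z₀+z₁) = 1 − (-0.006)(-1.890) = 0.9887; argument = 0.070 + (-1.890)/0.9887 = -1.8417 → -1.84.
α₁ = Φ(-1.84) = 0.0329; rank = round(1000 × 0.0329) = 33; θ*₍33₎ = 20.57.
Upper: z₀ + z₂ = 2.030; 1 − a(z₀+z₂) = 1.0122; argument = 2.0756 → 2.08; α₂ = 0.9812; rank = 981; θ*₍981₎ = 28.24.

(20.57, 28.24)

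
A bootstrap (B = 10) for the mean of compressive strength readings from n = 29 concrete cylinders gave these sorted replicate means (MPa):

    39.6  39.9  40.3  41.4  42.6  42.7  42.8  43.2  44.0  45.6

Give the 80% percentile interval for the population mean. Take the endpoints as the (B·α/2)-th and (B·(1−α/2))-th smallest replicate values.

(39.6, 44.0)

α = 0.20; lower rank = 10 × 0.100 = 1; upper rank = 10 × 0.900 = 9.
The 1st smallest replicate is 39.6; the 9th is 44.0.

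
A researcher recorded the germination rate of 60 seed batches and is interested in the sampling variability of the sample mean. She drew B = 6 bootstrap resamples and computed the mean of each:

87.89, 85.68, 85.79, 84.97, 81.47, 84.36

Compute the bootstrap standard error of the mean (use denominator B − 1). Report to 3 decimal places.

Bootstrap SE is the standard deviation of the 6 replicate means.
Mean of replicates: (87.89 + 85.68 + 85.79 + 84.97 + 81.47 + 84.36) / 6 = 510.1600 / 6 = 85.0267
Sum of squared deviations: (+2.8633)² + (+0.6533)² + (+0.7633)² + (−0.0567)² + (−3.5567)² + (−0.6667)² = 22.3057
Variance = 22.3057 / 5 = 4.4611
SE* = √4.4611

SE* = 2.112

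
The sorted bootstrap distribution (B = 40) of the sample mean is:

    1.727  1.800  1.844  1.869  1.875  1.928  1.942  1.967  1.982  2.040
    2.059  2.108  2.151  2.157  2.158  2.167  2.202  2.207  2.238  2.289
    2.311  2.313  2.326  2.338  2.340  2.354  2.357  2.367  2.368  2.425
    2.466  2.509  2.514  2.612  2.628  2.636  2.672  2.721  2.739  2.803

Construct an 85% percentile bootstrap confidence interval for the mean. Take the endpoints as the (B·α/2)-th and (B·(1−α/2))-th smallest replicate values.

(1.844, 2.672)

α = 0.15; lower rank = 40 × 0.075 = 3; upper rank = 40 × 0.925 = 37.
The 3rd smallest replicate is 1.844; the 37th is 2.672.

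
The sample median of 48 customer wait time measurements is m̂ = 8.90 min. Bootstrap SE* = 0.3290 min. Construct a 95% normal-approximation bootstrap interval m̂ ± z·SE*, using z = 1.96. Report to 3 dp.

(8.255, 9.545)

Margin = 1.96 × 0.3290 = 0.6448
Interval: 8.90 ± 0.6448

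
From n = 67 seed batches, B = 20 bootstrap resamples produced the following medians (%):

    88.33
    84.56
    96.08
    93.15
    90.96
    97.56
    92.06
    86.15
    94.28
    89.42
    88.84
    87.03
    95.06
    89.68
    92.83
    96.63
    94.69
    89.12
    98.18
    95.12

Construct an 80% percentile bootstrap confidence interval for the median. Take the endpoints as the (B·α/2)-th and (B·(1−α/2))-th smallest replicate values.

Sorted replicates: 84.56, 86.15, 87.03, 88.33, 88.84, 89.12, 89.42, 89.68, 90.96, 92.06, 92.83, 93.15, 94.28, 94.69, 95.06, 95.12, 96.08, 96.63, 97.56, 98.18
α = 0.20; lower rank = 20 × 0.100 = 2; upper rank = 20 × 0.900 = 18.
The 2nd smallest replicate is 86.15; the 18th is 96.63.

(86.15, 96.63)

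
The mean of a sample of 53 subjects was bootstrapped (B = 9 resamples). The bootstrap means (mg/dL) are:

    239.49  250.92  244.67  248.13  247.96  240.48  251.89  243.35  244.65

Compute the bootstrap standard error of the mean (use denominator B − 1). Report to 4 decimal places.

SE* = 4.3311

Bootstrap SE is the standard deviation of the 9 replicate means.
Mean of replicates: (239.49 + 250.92 + 244.67 + 248.13 + 247.96 + 240.48 + 251.89 + 243.35 + 244.65) / 9 = 2211.54000 / 9 = 245.72667
Sum of squared deviations: (−6.23667)² + (+5.19333)² + (−1.05667)² + (+2.40333)² + (+2.23333)² + (−5.24667)² + (+6.16333)² + (−2.37667)² + (−1.07667)² = 150.06900
Variance = 150.06900 / 8 = 18.75862
SE* = √18.75862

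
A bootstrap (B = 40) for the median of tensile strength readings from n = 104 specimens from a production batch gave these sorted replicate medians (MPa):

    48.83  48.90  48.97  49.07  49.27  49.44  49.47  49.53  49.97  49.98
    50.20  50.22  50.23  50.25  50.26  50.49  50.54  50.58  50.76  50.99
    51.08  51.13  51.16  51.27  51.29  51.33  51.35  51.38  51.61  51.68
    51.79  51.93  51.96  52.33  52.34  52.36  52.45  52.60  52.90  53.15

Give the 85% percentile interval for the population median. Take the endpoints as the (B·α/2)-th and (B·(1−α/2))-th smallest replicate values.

(48.97, 52.45)

α = 0.15; lower rank = 40 × 0.075 = 3; upper rank = 40 × 0.925 = 37.
The 3rd smallest replicate is 48.97; the 37th is 52.45.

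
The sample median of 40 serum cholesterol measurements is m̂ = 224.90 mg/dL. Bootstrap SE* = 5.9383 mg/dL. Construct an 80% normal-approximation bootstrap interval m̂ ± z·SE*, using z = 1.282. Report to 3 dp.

(217.287, 232.513)

Margin = 1.282 × 5.9383 = 7.6129
Interval: 224.90 ± 7.6129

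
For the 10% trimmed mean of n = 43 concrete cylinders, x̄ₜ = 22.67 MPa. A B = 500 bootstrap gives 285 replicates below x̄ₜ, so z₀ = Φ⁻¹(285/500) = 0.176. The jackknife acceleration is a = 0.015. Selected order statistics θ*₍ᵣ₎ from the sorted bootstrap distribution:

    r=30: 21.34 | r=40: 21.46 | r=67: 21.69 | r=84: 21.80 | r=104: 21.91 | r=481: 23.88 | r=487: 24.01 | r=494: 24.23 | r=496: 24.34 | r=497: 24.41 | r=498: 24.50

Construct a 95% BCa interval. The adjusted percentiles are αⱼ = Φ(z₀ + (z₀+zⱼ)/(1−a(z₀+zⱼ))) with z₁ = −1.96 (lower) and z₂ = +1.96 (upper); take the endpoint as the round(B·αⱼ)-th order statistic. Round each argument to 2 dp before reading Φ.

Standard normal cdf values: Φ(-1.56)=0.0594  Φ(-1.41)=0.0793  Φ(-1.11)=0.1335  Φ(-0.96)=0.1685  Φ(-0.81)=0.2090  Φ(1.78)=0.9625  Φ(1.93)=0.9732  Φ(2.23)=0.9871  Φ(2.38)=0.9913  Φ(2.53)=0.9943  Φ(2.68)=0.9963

(21.34, 24.34)

Lower: z₀ + z₁ = 0.176 + (-1.960) = -1.784; 1 − a(z₀+z₁) = 1 − (0.015)(-1.784) = 1.0268; argument = 0.176 + (-1.784)/1.0268 = -1.5615 → -1.56.
α₁ = Φ(-1.56) = 0.0594; rank = round(500 × 0.0594) = 30; θ*₍30₎ = 21.34.
Upper: z₀ + z₂ = 2.136; 1 − a(z₀+z₂) = 0.9680; argument = 2.3827 → 2.38; α₂ = 0.9913; rank = 496; θ*₍496₎ = 24.34.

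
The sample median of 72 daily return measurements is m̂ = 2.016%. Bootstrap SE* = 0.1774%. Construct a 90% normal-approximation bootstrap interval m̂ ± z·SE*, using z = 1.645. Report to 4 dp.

(1.7242, 2.3078)

Margin = 1.645 × 0.1774 = 0.29182
Interval: 2.016 ± 0.29182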